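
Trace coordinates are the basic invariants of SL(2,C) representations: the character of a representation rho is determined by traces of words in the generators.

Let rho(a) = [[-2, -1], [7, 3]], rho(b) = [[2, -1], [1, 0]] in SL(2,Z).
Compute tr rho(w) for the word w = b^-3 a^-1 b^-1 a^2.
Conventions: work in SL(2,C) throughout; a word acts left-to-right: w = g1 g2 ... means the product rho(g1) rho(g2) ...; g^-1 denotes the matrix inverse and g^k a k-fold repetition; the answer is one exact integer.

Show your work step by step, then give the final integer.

rho(b^-1) = [[0, 1], [-1, 2]]
... * rho(b^-1) = [[0, 1], [-1, 2]]  ->  [[-1, 2], [-2, 3]]
... * rho(b^-1) = [[0, 1], [-1, 2]]  ->  [[-2, 3], [-3, 4]]
... * rho(a^-1) = [[3, 1], [-7, -2]]  ->  [[-27, -8], [-37, -11]]
... * rho(b^-1) = [[0, 1], [-1, 2]]  ->  [[8, -43], [11, -59]]
... * rho(a) = [[-2, -1], [7, 3]]  ->  [[-317, -137], [-435, -188]]
... * rho(a) = [[-2, -1], [7, 3]]  ->  [[-325, -94], [-446, -129]]
tr = -325 + -129 = -454

-454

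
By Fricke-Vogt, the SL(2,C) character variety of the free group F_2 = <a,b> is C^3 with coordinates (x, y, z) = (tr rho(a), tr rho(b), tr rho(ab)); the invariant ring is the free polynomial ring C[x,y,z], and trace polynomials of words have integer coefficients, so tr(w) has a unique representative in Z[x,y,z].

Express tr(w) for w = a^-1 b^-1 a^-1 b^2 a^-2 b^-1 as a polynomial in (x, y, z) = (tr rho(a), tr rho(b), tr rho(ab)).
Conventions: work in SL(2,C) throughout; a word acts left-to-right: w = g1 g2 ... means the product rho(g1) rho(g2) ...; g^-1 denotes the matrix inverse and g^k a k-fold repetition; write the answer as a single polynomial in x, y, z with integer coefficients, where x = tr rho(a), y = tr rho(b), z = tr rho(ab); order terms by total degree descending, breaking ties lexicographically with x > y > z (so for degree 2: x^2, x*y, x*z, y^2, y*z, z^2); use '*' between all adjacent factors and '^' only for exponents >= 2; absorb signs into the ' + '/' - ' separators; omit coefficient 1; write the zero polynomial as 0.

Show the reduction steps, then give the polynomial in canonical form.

x^2*y^2*z^2 - x*y^3*z - x*y*z^3 - x^2*y^2 - x^2*z^2 + 3*x*y*z + x^2 + y^2 + z^2 - 2

tr(b a^-1) = tr(b)*tr(a) - tr(b a)   [inverse elimination on a] = x*y - z
tr(b^2 a) = tr(b)*tr(a b) - tr(a)   [square of b] = y*z - x
tr(b^2) = tr(b)*tr(b) - tr(1)   [square of b] = y^2 - 2
tr(a b^2 a) = tr(a)*tr(b^2 a) - tr(b^2)   [square of a] = x*y*z - x^2 - y^2 + 2
tr(a b a b) = tr(a b)*tr(a b) - tr(1)   [split at a repeated a] = z^2 - 2
tr(a b a) = tr(a)*tr(b a) - tr(b)   [square of a] = x*z - y
tr(a b^2 a b) = tr(b)*tr(a b a b) - tr(a b a)   [square of b] = y*z^2 - x*z - y
tr(b^-1 a b^2 a) = tr(a b^2 a)*tr(b) - tr(a b^2 a b)   [inverse elimination on b] = x*y^2*z - x^2*y - y^3 - y*z^2 + x*z + 3*y
tr(b^2 a^-1 b^-1 a) = tr(b^-1 a b^2)*tr(a) - tr(b^-1 a b^2 a)   [inverse elimination on a] = -x*y^2*z + x^2*y + y^3 + y*z^2 - 3*y
tr(a^-1 b^2 a^-1 b^-1) = tr(b^2 a^-1 b^-1)*tr(a) - tr(b^2 a^-1 b^-1 a)   [inverse elimination on a] = x*y^2*z - y^3 - y*z^2 - x*z + 3*y
tr(b^-1 a^-2 b^2 a^-1) = tr(a^-1 b^2 a^-1 b^-1)*tr(a) - tr(a^-1 b^2 a^-1 b^-1 a)   [inverse elimination on a] = x^2*y^2*z - x*y^3 - x*y*z^2 - x^2*z + 2*x*y + z
tr(a^-2 b) = tr(b a^-1)*tr(a) - tr(b)   [inverse elimination on a] = x^2*y - x*z - y
tr(a^-1 b^2 a^-2 b^-1 a^-1) = tr(b^-1 a^-2 b^2 a^-1)*tr(a) - tr(b^-1 a^-2 b^2)   [inverse elimination on a] = x^3*y^2*z - x^2*y^3 - x^2*y*z^2 - x^3*z + x^2*y + 2*x*z + y
tr(b^3) = tr(b)*tr(b^2) - tr(b)   [square of b] = y^3 - 3*y
tr(b^3 a) = tr(b)*tr(b a b) - tr(b a)   [square of b] = y^2*z - x*y - z
tr(b^2 a^-1 b) = tr(b^3)*tr(a) - tr(b^3 a)   [inverse elimination on a] = x*y^3 - y^2*z - 2*x*y + z
tr(b^2 a^-1 b a) = tr(b a b^2)*tr(a) - tr(b a b^2 a)   [inverse elimination on a] = x*y^2*z - x^2*y - y*z^2 + y
tr(a^-1 b a^-1 b^2) = tr(b^2 a^-1 b)*tr(a) - tr(b^2 a^-1 b a)   [inverse elimination on a] = x^2*y^3 - 2*x*y^2*z - x^2*y + y*z^2 + x*z - y
tr(a^-1 b a^-1 b^2 a^-1) = tr(a^-1 b a^-1 b^2)*tr(a) - tr(a^-1 b a^-1 b^2 a)   [inverse elimination on a] = x^3*y^3 - 2*x^2*y^2*z - x^3*y - x*y^3 + x*y*z^2 + x^2*z + y^2*z + x*y - z
tr(b^4) = tr(b)*tr(b^3) - tr(b^2)   [square of b] = y^4 - 4*y^2 + 2
tr(b^4 a) = tr(b)*tr(a b^3) - tr(a b^2)   [square of b] = y^3*z - x*y^2 - 2*y*z + x
tr(b^2 a^-1 b^2) = tr(b^4)*tr(a) - tr(b^4 a)   [inverse elimination on a] = x*y^4 - y^3*z - 3*x*y^2 + 2*y*z + x
tr(b^2 a b^2 a) = tr(b)*tr(a b^2 a b) - tr(a b^2 a)   [square of b] = y^2*z^2 - 2*x*y*z + x^2 - 2
tr(b^2 a^-1 b^2 a) = tr(b^2 a b^2)*tr(a) - tr(b^2 a b^2 a)   [inverse elimination on a] = x*y^3*z - x^2*y^2 - y^2*z^2 + 2
tr(b a^-1 b^2 a^-1 b) = tr(b^2 a^-1 b^2)*tr(a) - tr(b^2 a^-1 b^2 a)   [inverse elimination on a] = x^2*y^4 - 2*x*y^3*z - 2*x^2*y^2 + y^2*z^2 + 2*x*y*z + x^2 - 2
tr(b^3 a b a) = tr(b)*tr(a b a b^2) - tr(a b a b)   [square of b] = y^2*z^2 - x*y*z - y^2 - z^2 + 2
tr(b a b a^-1 b^2) = tr(b^3 a b)*tr(a) - tr(b^3 a b a)   [inverse elimination on a] = x*y^3*z - x^2*y^2 - y^2*z^2 - x*y*z + x^2 + y^2 + z^2 - 2
tr(a b a b a b) = tr(a b a b)*tr(a b) - tr(b a)   [split at a repeated a] = z^3 - 3*z
tr(a b a b a) = tr(a)*tr(b a b a) - tr(b a b)   [square of a] = x*z^2 - y*z - x
tr(b^2 a b a b a) = tr(b)*tr(a b a b a b) - tr(a b a b a)   [square of b] = y*z^3 - x*z^2 - 2*y*z + x
tr(b a b a^-1 b^2 a) = tr(b^2 a b a b)*tr(a) - tr(b^2 a b a b a)   [inverse elimination on a] = x*y^2*z^2 - x^2*y*z - y*z^3 - x*y^2 + 2*y*z + x
tr(b a^-1 b^2 a^-1 b a) = tr(b a b a^-1 b^2)*tr(a) - tr(b a b a^-1 b^2 a)   [inverse elimination on a] = x^2*y^3*z - x^3*y^2 - 2*x*y^2*z^2 + y*z^3 + x^3 + 2*x*y^2 + x*z^2 - 2*y*z - 3*x
tr(a^-1 b a^-1 b^2 a^-1 b) = tr(b a^-1 b^2 a^-1 b)*tr(a) - tr(b a^-1 b^2 a^-1 b a)   [inverse elimination on a] = x^3*y^4 - 3*x^2*y^3*z - x^3*y^2 + 3*x*y^2*z^2 + 2*x^2*y*z - y*z^3 - 2*x*y^2 - x*z^2 + 2*y*z + x
tr(a^-1 b^-1 a^-1 b a^-1 b^2) = tr(a^-1 b a^-1 b^2 a^-1)*tr(b) - tr(a^-1 b a^-1 b^2 a^-1 b)   [inverse elimination on b] = x^2*y^3*z - x*y^4 - 2*x*y^2*z^2 - x^2*y*z + y^3*z + y*z^3 + 3*x*y^2 + x*z^2 - 3*y*z - x
tr(b a^-1 b) = tr(b^2)*tr(a) - tr(b^2 a)   [inverse elimination on a] = x*y^2 - y*z - x
tr(b a^-1 b a) = tr(b a b)*tr(a) - tr(b a b a)   [inverse elimination on a] = x*y*z - x^2 - z^2 + 2
tr(a^-1 b a^-1 b) = tr(b a^-1 b)*tr(a) - tr(b a^-1 b a)   [inverse elimination on a] = x^2*y^2 - 2*x*y*z + z^2 - 2
tr(a^-1 b^2 a^-2 b^-1 a^-1 b) = tr(a^-1 b^-1 a^-1 b a^-1 b^2)*tr(a) - tr(a^-1 b^-1 a^-1 b a^-1 b^2 a)   [inverse elimination on a] = x^3*y^3*z - x^2*y^4 - 2*x^2*y^2*z^2 - x^3*y*z + x*y^3*z + x*y*z^3 + 2*x^2*y^2 + x^2*z^2 - x*y*z - x^2 - z^2 + 2
tr(a^-1 b^-1 a^-1 b^2 a^-2 b^-1) = tr(a^-1 b^2 a^-2 b^-1 a^-1)*tr(b) - tr(a^-1 b^2 a^-2 b^-1 a^-1 b)   [inverse elimination on b] = x^2*y^2*z^2 - x*y^3*z - x*y*z^3 - x^2*y^2 - x^2*z^2 + 3*x*y*z + x^2 + y^2 + z^2 - 2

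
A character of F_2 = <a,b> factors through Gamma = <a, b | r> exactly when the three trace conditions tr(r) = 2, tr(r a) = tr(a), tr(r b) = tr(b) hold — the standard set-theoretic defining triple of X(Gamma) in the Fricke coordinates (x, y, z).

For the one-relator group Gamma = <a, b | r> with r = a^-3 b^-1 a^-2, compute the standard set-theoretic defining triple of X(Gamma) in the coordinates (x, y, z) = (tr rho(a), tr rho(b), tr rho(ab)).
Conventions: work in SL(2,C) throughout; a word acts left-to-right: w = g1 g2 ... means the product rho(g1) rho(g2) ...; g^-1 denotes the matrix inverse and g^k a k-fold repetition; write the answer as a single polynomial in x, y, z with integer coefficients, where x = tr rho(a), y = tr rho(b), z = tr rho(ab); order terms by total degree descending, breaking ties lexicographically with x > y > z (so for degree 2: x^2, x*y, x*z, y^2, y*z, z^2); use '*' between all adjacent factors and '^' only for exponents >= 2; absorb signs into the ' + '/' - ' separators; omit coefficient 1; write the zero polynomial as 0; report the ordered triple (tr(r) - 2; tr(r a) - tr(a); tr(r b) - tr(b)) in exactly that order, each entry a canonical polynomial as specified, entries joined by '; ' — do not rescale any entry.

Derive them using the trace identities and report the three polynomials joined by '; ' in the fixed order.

tr(a^-1) = tr(a) = x
tr(a^-2) = tr(a^-1)*tr(a) - tr(1) = x^2 - 2
next, tr(a^-3) = tr(a^-2)*tr(a) - tr(a^-1) = x^3 - 3*x
tr(a^-4) = tr(a^-3)*tr(a) - tr(a^-2) = x^4 - 4*x^2 + 2
and tr(a^-5) = tr(a^-4)*tr(a) - tr(a^-3) = x^5 - 5*x^3 + 5*x
tr(a^-1 b) = tr(b)*tr(a) - tr(b a) = x*y - z
tr(b a^-2) = tr(a^-1 b)*tr(a) - tr(a^-1 b a) = x^2*y - x*z - y
and tr(a^-1 b a^-2) = tr(b a^-2)*tr(a) - tr(b a^-1) = x^3*y - x^2*z - 2*x*y + z
tr(a^-3 b a^-1) = tr(a^-1 b a^-2)*tr(a) - tr(a^-1 b a^-1) = x^4*y - x^3*z - 3*x^2*y + 2*x*z + y
tr(a^-5 b) = tr(a^-3 b a^-1)*tr(a) - tr(a^-3 b) = x^5*y - x^4*z - 4*x^3*y + 3*x^2*z + 3*x*y - z
next, tr(a^-3 b^-1 a^-2) = tr(a^-5)*tr(b) - tr(a^-5 b) = x^4*z - x^3*y - 3*x^2*z + 2*x*y + z
tr(a^-1 b^-1 a^-2) = tr(a^-3)*tr(b) - tr(a^-3 b) = x^2*z - x*y - z
and tr(a^-1 b^-1 a^-1) = tr(a^-1 b^-1)*tr(a) - tr(a^-1 b^-1 a) = x*z - y
tr(a^-3 b^-1 a^-1) = tr(a^-1 b^-1 a^-2)*tr(a) - tr(a^-1 b^-1 a^-1) = x^3*z - x^2*y - 2*x*z + y
next, tr(b^2) = tr(b)*tr(b) - tr(1)  (reduce the b square) = y^2 - 2
and tr(b^2 a) = tr(b)*tr(a b) - tr(a)  (reduce the b square) = y*z - x
next, tr(b a^-1 b) = tr(b^2)*tr(a) - tr(b^2 a)  (eliminate a^-1) = x*y^2 - y*z - x
tr(b a b a) = tr(a b)*tr(a b) - tr(1)  (split on a) = z^2 - 2
tr(b a^-1 b a) = tr(b a b)*tr(a) - tr(b a b a)  (eliminate a^-1) = x*y*z - x^2 - z^2 + 2
tr(a^-1 b a^-1 b) = tr(b a^-1 b)*tr(a) - tr(b a^-1 b a)  (eliminate a^-1) = x^2*y^2 - 2*x*y*z + z^2 - 2
next, tr(b a^-2 b a^-1) = tr(a^-1 b a^-1 b)*tr(a) - tr(a^-1 b a^-1 b a)  (eliminate a^-1) = x^3*y^2 - 2*x^2*y*z - x*y^2 + x*z^2 + y*z - x
next, tr(b a^-2 b) = tr(a^-1 b^2)*tr(a) - tr(a^-1 b^2 a)  (eliminate a^-1) = x^2*y^2 - x*y*z - x^2 - y^2 + 2
tr(b a^-2 b a^-2) = tr(b a^-2 b a^-1)*tr(a) - tr(b a^-2 b)  (eliminate a^-1) = x^4*y^2 - 2*x^3*y*z - 2*x^2*y^2 + x^2*z^2 + 2*x*y*z + y^2 - 2
tr(a^-2 b a^-3 b) = tr(b a^-2 b a^-2)*tr(a) - tr(b a^-2 b a^-1)  (eliminate a^-1) = x^5*y^2 - 2*x^4*y*z - 3*x^3*y^2 + x^3*z^2 + 4*x^2*y*z + 2*x*y^2 - x*z^2 - y*z - x
tr(a^-3 b^-1 a^-2 b) = tr(a^-2 b a^-3)*tr(b) - tr(a^-2 b a^-3 b)  (eliminate b^-1) = x^4*y*z - x^3*y^2 - x^3*z^2 - x^2*y*z + x*y^2 + x*z^2 + x
assemble the triple (tr(r) - 2; tr(r a) - x; tr(r b) - y)

x^4*z - x^3*y - 3*x^2*z + 2*x*y + z - 2; x^3*z - x^2*y - 2*x*z - x + y; x^4*y*z - x^3*y^2 - x^3*z^2 - x^2*y*z + x*y^2 + x*z^2 + x - y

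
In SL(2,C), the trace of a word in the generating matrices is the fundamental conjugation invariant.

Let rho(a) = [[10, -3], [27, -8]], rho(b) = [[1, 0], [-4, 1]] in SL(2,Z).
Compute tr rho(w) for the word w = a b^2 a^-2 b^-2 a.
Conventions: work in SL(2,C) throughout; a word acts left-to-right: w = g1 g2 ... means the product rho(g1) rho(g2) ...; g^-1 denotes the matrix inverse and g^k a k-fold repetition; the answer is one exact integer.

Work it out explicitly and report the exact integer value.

rho(a) = [[10, -3], [27, -8]]
... * rho(b) = [[1, 0], [-4, 1]]  ->  [[22, -3], [59, -8]]
... * rho(b) = [[1, 0], [-4, 1]]  ->  [[34, -3], [91, -8]]
... * rho(a^-1) = [[-8, 3], [-27, 10]]  ->  [[-191, 72], [-512, 193]]
... * rho(a^-1) = [[-8, 3], [-27, 10]]  ->  [[-416, 147], [-1115, 394]]
... * rho(b^-1) = [[1, 0], [4, 1]]  ->  [[172, 147], [461, 394]]
... * rho(b^-1) = [[1, 0], [4, 1]]  ->  [[760, 147], [2037, 394]]
... * rho(a) = [[10, -3], [27, -8]]  ->  [[11569, -3456], [31008, -9263]]
tr = 11569 + -9263 = 2306

2306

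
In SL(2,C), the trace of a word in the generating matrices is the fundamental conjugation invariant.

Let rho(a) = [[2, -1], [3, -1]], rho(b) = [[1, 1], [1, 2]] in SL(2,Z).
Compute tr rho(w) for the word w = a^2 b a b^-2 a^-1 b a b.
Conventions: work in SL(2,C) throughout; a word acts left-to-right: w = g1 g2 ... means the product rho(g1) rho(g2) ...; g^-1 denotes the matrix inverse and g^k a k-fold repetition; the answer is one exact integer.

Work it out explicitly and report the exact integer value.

rho(a) = [[2, -1], [3, -1]]
... * rho(a) = [[2, -1], [3, -1]]  ->  [[1, -1], [3, -2]]
... * rho(b) = [[1, 1], [1, 2]]  ->  [[0, -1], [1, -1]]
... * rho(a) = [[2, -1], [3, -1]]  ->  [[-3, 1], [-1, 0]]
... * rho(b^-1) = [[2, -1], [-1, 1]]  ->  [[-7, 4], [-2, 1]]
... * rho(b^-1) = [[2, -1], [-1, 1]]  ->  [[-18, 11], [-5, 3]]
... * rho(a^-1) = [[-1, 1], [-3, 2]]  ->  [[-15, 4], [-4, 1]]
... * rho(b) = [[1, 1], [1, 2]]  ->  [[-11, -7], [-3, -2]]
... * rho(a) = [[2, -1], [3, -1]]  ->  [[-43, 18], [-12, 5]]
... * rho(b) = [[1, 1], [1, 2]]  ->  [[-25, -7], [-7, -2]]
tr = -25 + -2 = -27

-27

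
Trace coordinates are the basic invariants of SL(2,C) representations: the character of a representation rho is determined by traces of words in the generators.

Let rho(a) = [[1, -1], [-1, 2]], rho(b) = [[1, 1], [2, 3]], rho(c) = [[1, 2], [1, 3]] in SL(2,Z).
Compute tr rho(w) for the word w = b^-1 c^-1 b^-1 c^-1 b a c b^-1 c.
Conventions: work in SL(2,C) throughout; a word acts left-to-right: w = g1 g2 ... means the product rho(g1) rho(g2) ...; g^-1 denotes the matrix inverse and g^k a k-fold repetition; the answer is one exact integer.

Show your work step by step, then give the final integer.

197

rho(b^-1) = [[3, -1], [-2, 1]]
... * rho(c^-1) = [[3, -2], [-1, 1]]  ->  [[10, -7], [-7, 5]]
... * rho(b^-1) = [[3, -1], [-2, 1]]  ->  [[44, -17], [-31, 12]]
... * rho(c^-1) = [[3, -2], [-1, 1]]  ->  [[149, -105], [-105, 74]]
... * rho(b) = [[1, 1], [2, 3]]  ->  [[-61, -166], [43, 117]]
... * rho(a) = [[1, -1], [-1, 2]]  ->  [[105, -271], [-74, 191]]
... * rho(c) = [[1, 2], [1, 3]]  ->  [[-166, -603], [117, 425]]
... * rho(b^-1) = [[3, -1], [-2, 1]]  ->  [[708, -437], [-499, 308]]
... * rho(c) = [[1, 2], [1, 3]]  ->  [[271, 105], [-191, -74]]
tr = 271 + -74 = 197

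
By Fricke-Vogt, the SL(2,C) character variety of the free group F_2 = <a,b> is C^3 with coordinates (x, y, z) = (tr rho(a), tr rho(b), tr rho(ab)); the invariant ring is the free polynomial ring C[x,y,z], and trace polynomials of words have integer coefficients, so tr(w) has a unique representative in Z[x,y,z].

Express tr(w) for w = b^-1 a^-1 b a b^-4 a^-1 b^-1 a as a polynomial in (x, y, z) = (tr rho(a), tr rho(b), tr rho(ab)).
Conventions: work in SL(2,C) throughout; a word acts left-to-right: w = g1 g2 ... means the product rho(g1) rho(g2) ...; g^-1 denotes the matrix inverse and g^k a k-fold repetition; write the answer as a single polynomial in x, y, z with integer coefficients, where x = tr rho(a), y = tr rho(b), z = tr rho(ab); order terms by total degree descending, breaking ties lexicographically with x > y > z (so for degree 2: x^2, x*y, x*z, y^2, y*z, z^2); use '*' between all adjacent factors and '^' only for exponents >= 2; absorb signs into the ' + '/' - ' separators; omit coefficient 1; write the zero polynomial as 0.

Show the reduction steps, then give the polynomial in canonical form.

reduce: tr(a^2) = tr(a) tr(a) - tr(1)  (reduce the a square) = x^2 - 2
tr(a^2 b) = tr(a) tr(b a) - tr(b)  (reduce the a square) = x*z - y
tr(b^-1 a^2) = tr(a^2) tr(b) - tr(a^2 b)  (eliminate b^-1) = x^2*y - x*z - y
tr(b^-2 a^2) = tr(b^-1 a^2) tr(b) - tr(b^-1 a^2 b)  (eliminate b^-1) = x^2*y^2 - x*y*z - x^2 - y^2 + 2
reduce: tr(b^-1 a^2 b^-2) = tr(b^-2 a^2) tr(b) - tr(b^-2 a^2 b)  (eliminate b^-1) = x^2*y^3 - x*y^2*z - 2*x^2*y - y^3 + x*z + 3*y
tr(a^3) = tr(a) tr(a^2) - tr(a)  (reduce the a square) = x^3 - 3*x
tr(a^3 b) = tr(a) tr(a b a) - tr(a b)  (reduce the a square) = x^2*z - x*y - z
tr(a b^-1 a^2) = tr(a^3) tr(b) - tr(a^3 b)  (eliminate b^-1) = x^3*y - x^2*z - 2*x*y + z
so tr(b a b a) = tr(b a) tr(b a) - tr(1)  (split on b) = z^2 - 2
tr(b a b) = tr(b) tr(a b) - tr(a)  (reduce the b square) = y*z - x
tr(a^2 b a b) = tr(a) tr(b a b a) - tr(b a b)  (reduce the a square) = x*z^2 - y*z - x
tr(a b^-1 a^2 b) = tr(a^2 b a) tr(b) - tr(a^2 b a b)  (eliminate b^-1) = x^2*y*z - x*y^2 - x*z^2 + x
so tr(a b^-1 a^2 b^-1) = tr(a b^-1 a^2) tr(b) - tr(a b^-1 a^2 b)  (eliminate b^-1) = x^3*y^2 - 2*x^2*y*z - x*y^2 + x*z^2 + y*z - x
so tr(b^-1 a^2 b^-2 a) = tr(a b^-1 a^2 b^-1) tr(b) - tr(a b^-1 a^2)  (eliminate b^-1) = x^3*y^3 - 2*x^2*y^2*z - x^3*y - x*y^3 + x*y*z^2 + x^2*z + y^2*z + x*y - z
reduce: tr(a b^-2 a^-1 b^-1 a) = tr(b^-1 a^2 b^-2) tr(a) - tr(b^-1 a^2 b^-2 a)  (eliminate a^-1) = x^2*y^2*z - x^3*y - x*y*z^2 - y^2*z + 2*x*y + z
so tr(b^-1 a b a) = tr(a b a) tr(b) - tr(a b a b)  (eliminate b^-1) = x*y*z - y^2 - z^2 + 2
reduce: tr(b^-1 a b a b^-1) = tr(b^-1 a b a) tr(b) - tr(b^-1 a b a b)  (eliminate b^-1) = x*y^2*z - y^3 - y*z^2 - x*z + 3*y
reduce: tr(b^-1 a b a b^-2) = tr(b^-1 a b a b^-1) tr(b) - tr(b^-1 a b a)  (eliminate b^-1) = x*y^3*z - y^4 - y^2*z^2 - 2*x*y*z + 4*y^2 + z^2 - 2
tr(a b^-1 a b a) = tr(a b a^2) tr(b) - tr(a b a^2 b)  (eliminate b^-1) = x^2*y*z - x*y^2 - x*z^2 + x
tr(b^2) = tr(b) tr(b) - tr(1)  (reduce the b square) = y^2 - 2
so tr(b a^2 b) = tr(a) tr(b^2 a) - tr(b^2)  (reduce the a square) = x*y*z - x^2 - y^2 + 2
reduce: tr(a b a^2 b a) = tr(a) tr(b a^2 b a) - tr(b a^2 b)  (reduce the a square) = x^2*z^2 - 2*x*y*z + y^2 - 2
reduce: tr(b a b a b a) = tr(b a b a) tr(b a) - tr(a b)  (split on b) = z^3 - 3*z
tr(b a b a b) = tr(b) tr(a b a b) - tr(a b a)  (reduce the b square) = y*z^2 - x*z - y
reduce: tr(a b a^2 b a b) = tr(a) tr(b a b a b a) - tr(b a b a b)  (reduce the a square) = x*z^3 - y*z^2 - 2*x*z + y
tr(a b a b^-1 a b a) = tr(a b a^2 b a) tr(b) - tr(a b a^2 b a b)  (eliminate b^-1) = x^2*y*z^2 - 2*x*y^2*z - x*z^3 + y^3 + y*z^2 + 2*x*z - 3*y
tr(a b a b a b a b) = tr(b a b a b a) tr(b a) - tr(a b a b)  (split on b) = z^4 - 4*z^2 + 2
reduce: tr(a b a b^-1 a b a b) = tr(a b a b a b a) tr(b) - tr(a b a b a b a b)  (eliminate b^-1) = x*y*z^3 - y^2*z^2 - z^4 - 2*x*y*z + y^2 + 4*z^2 - 2
so tr(b a b^-1 a b a b^-1 a) = tr(a b a b^-1 a b a) tr(b) - tr(a b a b^-1 a b a b)  (eliminate b^-1) = x^2*y^2*z^2 - 2*x*y^3*z - 2*x*y*z^3 + y^4 + 2*y^2*z^2 + z^4 + 4*x*y*z - 4*y^2 - 4*z^2 + 2
so tr(b^-1 a^-1 b a b^-1 a b a) = tr(b a b^-1 a b a b^-1) tr(a) - tr(b a b^-1 a b a b^-1 a)  (eliminate a^-1) = -x^2*y^2*z^2 + x^3*y*z + 2*x*y^3*z + 2*x*y*z^3 - x^2*y^2 - x^2*z^2 - y^4 - 2*y^2*z^2 - z^4 - 4*x*y*z + x^2 + 4*y^2 + 4*z^2 - 2
so tr(b a b^-1 a b) = tr(a b^2 a) tr(b) - tr(a b^2 a b)  (eliminate b^-1) = x*y^2*z - x^2*y - y^3 - y*z^2 + x*z + 3*y
tr(a b^-1 a b a b^-2 a^-1 b) = tr(b^-1 a^-1 b a b^-1 a b a) tr(b) - tr(b^-1 a^-1 b a b^-1 a b a b)  (eliminate b^-1) = -x^2*y^3*z^2 + x^3*y^2*z + 2*x*y^4*z + 2*x*y^2*z^3 - x^2*y^3 - x^2*y*z^2 - y^5 - 2*y^3*z^2 - y*z^4 - 5*x*y^2*z + 2*x^2*y + 5*y^3 + 5*y*z^2 - x*z - 5*y
so tr(b a b^-2 a^-1 b^-1 a b^-1 a) = tr(a b^-1 a b a b^-2 a^-1) tr(b) - tr(a b^-1 a b a b^-2 a^-1 b)  (eliminate b^-1) = x^2*y^3*z^2 - x^3*y^2*z - x*y^4*z - 2*x*y^2*z^3 + x^2*y^3 + x^2*y*z^2 + y^3*z^2 + y*z^4 + 3*x*y^2*z - 2*x^2*y - y^3 - 4*y*z^2 + x*z + 3*y
reduce: tr(b^-1 a^-1 b^-1 a b^-1 a^-1 b a b^-1) = tr(b a b^-2 a^-1 b^-1 a b^-1) tr(a) - tr(b a b^-2 a^-1 b^-1 a b^-1 a)  (eliminate a^-1) = -x^2*y^3*z^2 + 2*x^3*y^2*z + x*y^4*z + 2*x*y^2*z^3 - x^4*y - x^2*y^3 - 2*x^2*y*z^2 - y^3*z^2 - y*z^4 - 4*x*y^2*z + 4*x^2*y + y^3 + 4*y*z^2 - 3*y
reduce: tr(b^2 a b) = tr(b) tr(b a b) - tr(b a)  (reduce the b square) = y^2*z - x*y - z
reduce: tr(a b^2 a b a) = tr(a) tr(b^2 a b a) - tr(b^2 a b)  (reduce the a square) = x*y*z^2 - x^2*z - y^2*z + z
tr(a b^2 a b a b) = tr(b) tr(a b a b a b) - tr(a b a b a)  (reduce the b square) = y*z^3 - x*z^2 - 2*y*z + x
tr(b^-1 a b^2 a b a) = tr(a b^2 a b a) tr(b) - tr(a b^2 a b a b)  (eliminate b^-1) = x*y^2*z^2 - x^2*y*z - y^3*z - y*z^3 + x*z^2 + 3*y*z - x
tr(b a b a^-1 b^-1 a b) = tr(b^-1 a b^2 a b) tr(a) - tr(b^-1 a b^2 a b a)  (eliminate a^-1) = -x*y^2*z^2 + 2*x^2*y*z + y^3*z + y*z^3 - x^3 - x*y^2 - x*z^2 - 3*y*z + 3*x
reduce: tr(b a b a^-1 b^-1 a b a) = tr(b^-1 a b a b a b) tr(a) - tr(b^-1 a b a b a b a)  (eliminate a^-1) = -x*y*z^3 + x^2*z^2 + y^2*z^2 + z^4 + x*y*z - x^2 - y^2 - 4*z^2 + 2
tr(a^-1 b a b a^-1 b^-1 a b) = tr(b a b a^-1 b^-1 a b) tr(a) - tr(b a b a^-1 b^-1 a b a)  (eliminate a^-1) = -x^2*y^2*z^2 + 2*x^3*y*z + x*y^3*z + 2*x*y*z^3 - x^4 - x^2*y^2 - 2*x^2*z^2 - y^2*z^2 - z^4 - 4*x*y*z + 4*x^2 + y^2 + 4*z^2 - 2
tr(a^-1 b^-1 a b^-1 a^-1 b a b) = tr(a^-1 b a b a^-1 b^-1 a) tr(b) - tr(a^-1 b a b a^-1 b^-1 a b)  (eliminate b^-1) = x^2*y^2*z^2 - 2*x^3*y*z - x*y^3*z - 2*x*y*z^3 + x^4 + x^2*y^2 + 2*x^2*z^2 + y^2*z^2 + z^4 + 4*x*y*z - 4*x^2 - 4*z^2 + 2
tr(b^-1 a^-1 b^-1 a b^-1 a^-1 b a) = tr(a^-1 b^-1 a b^-1 a^-1 b a) tr(b) - tr(a^-1 b^-1 a b^-1 a^-1 b a b)  (eliminate b^-1) = -x^2*y^2*z^2 + 2*x^3*y*z + x*y^3*z + 2*x*y*z^3 - x^4 - x^2*y^2 - 2*x^2*z^2 - y^2*z^2 - z^4 - 4*x*y*z + 4*x^2 + y^2 + 4*z^2 - 2
tr(b^-2 a^-1 b^-1 a b^-1 a^-1 b a b^-1) = tr(b^-1 a^-1 b^-1 a b^-1 a^-1 b a b^-1) tr(b) - tr(b^-1 a^-1 b^-1 a b^-1 a^-1 b a)  (eliminate b^-1) = -x^2*y^4*z^2 + 2*x^3*y^3*z + x*y^5*z + 2*x*y^3*z^3 - x^4*y^2 - x^2*y^4 - x^2*y^2*z^2 - y^4*z^2 - y^2*z^4 - 2*x^3*y*z - 5*x*y^3*z - 2*x*y*z^3 + x^4 + 5*x^2*y^2 + 2*x^2*z^2 + y^4 + 5*y^2*z^2 + z^4 + 4*x*y*z - 4*x^2 - 4*y^2 - 4*z^2 + 2
so tr(b^-1 a^-1 b a b^-4 a^-1 b^-1 a) = tr(b^-2 a^-1 b^-1 a b^-1 a^-1 b a b^-1) tr(b) - tr(b^-2 a^-1 b^-1 a b^-1 a^-1 b a)  (eliminate b^-1) = -x^2*y^5*z^2 + 2*x^3*y^4*z + x*y^6*z + 2*x*y^4*z^3 - x^4*y^3 - x^2*y^5 - y^5*z^2 - y^3*z^4 - 4*x^3*y^2*z - 6*x*y^4*z - 4*x*y^2*z^3 + 2*x^4*y + 6*x^2*y^3 + 4*x^2*y*z^2 + y^5 + 6*y^3*z^2 + 2*y*z^4 + 8*x*y^2*z - 8*x^2*y - 5*y^3 - 8*y*z^2 + 5*y

-x^2*y^5*z^2 + 2*x^3*y^4*z + x*y^6*z + 2*x*y^4*z^3 - x^4*y^3 - x^2*y^5 - y^5*z^2 - y^3*z^4 - 4*x^3*y^2*z - 6*x*y^4*z - 4*x*y^2*z^3 + 2*x^4*y + 6*x^2*y^3 + 4*x^2*y*z^2 + y^5 + 6*y^3*z^2 + 2*y*z^4 + 8*x*y^2*z - 8*x^2*y - 5*y^3 - 8*y*z^2 + 5*y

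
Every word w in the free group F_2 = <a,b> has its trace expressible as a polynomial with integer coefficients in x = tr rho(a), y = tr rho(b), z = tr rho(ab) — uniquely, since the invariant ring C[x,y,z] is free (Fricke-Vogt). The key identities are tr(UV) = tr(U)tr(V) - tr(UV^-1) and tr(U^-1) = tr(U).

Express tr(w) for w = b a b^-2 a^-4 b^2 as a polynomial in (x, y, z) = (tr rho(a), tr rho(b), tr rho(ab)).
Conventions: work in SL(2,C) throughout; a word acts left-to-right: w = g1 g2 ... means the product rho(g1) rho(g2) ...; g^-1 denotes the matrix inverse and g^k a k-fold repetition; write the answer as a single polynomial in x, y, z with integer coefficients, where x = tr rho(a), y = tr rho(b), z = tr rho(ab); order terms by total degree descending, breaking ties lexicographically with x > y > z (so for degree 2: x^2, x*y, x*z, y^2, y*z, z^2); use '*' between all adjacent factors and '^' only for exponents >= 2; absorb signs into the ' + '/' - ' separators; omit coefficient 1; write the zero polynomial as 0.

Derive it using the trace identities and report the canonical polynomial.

-x^4*y^4*z + x^5*y^3 + x^3*y^5 + x^3*y^3*z^2 + x^4*y^2*z + 2*x^2*y^4*z - x^5*y - 7*x^3*y^3 - x^3*y*z^2 - 2*x*y^5 - 2*x*y^3*z^2 - 2*x^2*y^2*z + 7*x^3*y + 10*x*y^3 + 2*x*y*z^2 - x^2*z - 10*x*y + z

reduce: trace(b^2) = trace(b) trace(b) - trace(1) = y^2 - 2
trace(b^3) = trace(b) trace(b^2) - trace(b) = y^3 - 3*y
so trace(a b^2) = trace(b) trace(a b) - trace(a) = y*z - x
reduce: trace(b a b^2) = trace(b) trace(a b^2) - trace(a b) = y^2*z - x*y - z
so trace(b^3 a b) = trace(b) trace(b a b^2) - trace(b a b) = y^3*z - x*y^2 - 2*y*z + x
reduce: trace(a b a b) = trace(a b) trace(a b) - trace(1)   [split at repeated a] = z^2 - 2
so trace(a b a) = trace(a) trace(b a) - trace(b) = x*z - y
trace(a b a b^2) = trace(b) trace(a b a b) - trace(a b a) = y*z^2 - x*z - y
reduce: trace(b^3 a b a) = trace(b) trace(a b a b^2) - trace(a b a b) = y^2*z^2 - x*y*z - y^2 - z^2 + 2
reduce: trace(a^-1 b^3 a b) = trace(b^3 a b) trace(a) - trace(b^3 a b a) = x*y^3*z - x^2*y^2 - y^2*z^2 - x*y*z + x^2 + y^2 + z^2 - 2
reduce: trace(a^-1 b^3 a b^-1) = trace(a^-1 b^3 a) trace(b) - trace(a^-1 b^3 a b) = -x*y^3*z + x^2*y^2 + y^4 + y^2*z^2 + x*y*z - x^2 - 4*y^2 - z^2 + 2
reduce: trace(b^-1 a^-2 b^3 a) = trace(a^-1 b^3 a b^-1) trace(a) - trace(a^-1 b^3 a b^-1 a) = -x^2*y^3*z + x^3*y^2 + x*y^4 + x*y^2*z^2 + x^2*y*z - x^3 - 4*x*y^2 - x*z^2 - y*z + 3*x
trace(a^-1 b^3) = trace(b^3) trace(a) - trace(b^3 a) = x*y^3 - y^2*z - 2*x*y + z
reduce: trace(b^3 a b^-2 a^-2) = trace(b^-1 a^-2 b^3 a) trace(b) - trace(b^-1 a^-2 b^3 a b) = -x^2*y^4*z + x^3*y^3 + x*y^5 + x*y^3*z^2 + x^2*y^2*z - x^3*y - 5*x*y^3 - x*y*z^2 + 5*x*y - z
reduce: trace(b^3 a b^-2 a^-1) = trace(a^-1 b^3 a b^-1) trace(b) - trace(a^-1 b^3 a) = -x*y^4*z + x^2*y^3 + y^5 + y^3*z^2 + x*y^2*z - x^2*y - 5*y^3 - y*z^2 + 5*y
trace(a^-3 b^3 a b^-2) = trace(b^3 a b^-2 a^-2) trace(a) - trace(b^3 a b^-2 a^-1) = -x^3*y^4*z + x^4*y^3 + x^2*y^5 + x^2*y^3*z^2 + x^3*y^2*z + x*y^4*z - x^4*y - 6*x^2*y^3 - x^2*y*z^2 - y^5 - y^3*z^2 - x*y^2*z + 6*x^2*y + 5*y^3 + y*z^2 - x*z - 5*y
so trace(b a b^-2 a^-4 b^2) = trace(a^-3 b^3 a b^-2) trace(a) - trace(a^-3 b^3 a b^-2 a) = -x^4*y^4*z + x^5*y^3 + x^3*y^5 + x^3*y^3*z^2 + x^4*y^2*z + 2*x^2*y^4*z - x^5*y - 7*x^3*y^3 - x^3*y*z^2 - 2*x*y^5 - 2*x*y^3*z^2 - 2*x^2*y^2*z + 7*x^3*y + 10*x*y^3 + 2*x*y*z^2 - x^2*z - 10*x*y + z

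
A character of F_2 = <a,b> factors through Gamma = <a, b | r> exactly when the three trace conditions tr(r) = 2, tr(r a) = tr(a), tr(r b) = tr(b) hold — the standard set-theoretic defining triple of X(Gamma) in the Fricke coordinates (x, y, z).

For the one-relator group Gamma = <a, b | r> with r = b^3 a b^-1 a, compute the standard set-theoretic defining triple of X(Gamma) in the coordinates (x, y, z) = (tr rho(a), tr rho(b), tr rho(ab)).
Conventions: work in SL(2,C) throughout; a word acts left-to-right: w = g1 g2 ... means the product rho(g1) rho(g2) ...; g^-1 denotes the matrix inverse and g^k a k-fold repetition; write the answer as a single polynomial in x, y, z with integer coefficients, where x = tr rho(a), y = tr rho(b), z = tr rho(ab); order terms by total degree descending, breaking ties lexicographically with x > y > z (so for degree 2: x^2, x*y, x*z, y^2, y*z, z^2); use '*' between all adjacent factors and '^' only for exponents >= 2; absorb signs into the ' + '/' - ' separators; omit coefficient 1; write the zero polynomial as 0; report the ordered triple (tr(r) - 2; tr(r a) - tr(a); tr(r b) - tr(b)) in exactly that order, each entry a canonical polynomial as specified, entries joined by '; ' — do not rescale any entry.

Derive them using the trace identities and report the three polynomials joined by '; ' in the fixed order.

x*y^3*z - x^2*y^2 - y^4 - y^2*z^2 + 4*y^2 + z^2 - 4; x^2*y^3*z - x^3*y^2 - x*y^4 - x*y^2*z^2 + 4*x*y^2 + x*z^2 - y*z - 2*x; x*y^4*z - x^2*y^3 - y^5 - y^3*z^2 - x*y^2*z + x^2*y + 5*y^3 + 2*y*z^2 - x*z - 6*y

trace(b^2 a) = trace(b) trace(a b) - trace(a) = y*z - x
trace(b^2) = trace(b) trace(b) - trace(1) = y^2 - 2
trace(a^2 b^2) = trace(a) trace(b^2 a) - trace(b^2) = x*y*z - x^2 - y^2 + 2
trace(a^2 b) = trace(a) trace(b a) - trace(b) = x*z - y
so trace(a b^3 a) = trace(b) trace(a^2 b^2) - trace(a^2 b) = x*y^2*z - x^2*y - y^3 - x*z + 3*y
so trace(a b a b) = trace(a b) trace(a b) - trace(1)   [split at repeated a] = z^2 - 2
so trace(b a b a b) = trace(b) trace(a b a b) - trace(a b a) = y*z^2 - x*z - y
reduce: trace(a b^3 a b) = trace(b) trace(b a b a b) - trace(b a b a) = y^2*z^2 - x*y*z - y^2 - z^2 + 2
trace(b^3 a b^-1 a) = trace(a b^3 a) trace(b) - trace(a b^3 a b) = x*y^3*z - x^2*y^2 - y^4 - y^2*z^2 + 4*y^2 + z^2 - 2
trace(a^3 b) = trace(a) trace(b a^2) - trace(b a) = x^2*z - x*y - z
trace(a^2) = trace(a) trace(a) - trace(1) = x^2 - 2
reduce: trace(a^3) = trace(a) trace(a^2) - trace(a) = x^3 - 3*x
reduce: trace(a^3 b^2) = trace(b) trace(a^3 b) - trace(a^3) = x^2*y*z - x^3 - x*y^2 - y*z + 3*x
so trace(a^2 b^3 a) = trace(b) trace(a^3 b^2) - trace(a^3 b) = x^2*y^2*z - x^3*y - x*y^3 - x^2*z - y^2*z + 4*x*y + z
so trace(a b a^2 b) = trace(a) trace(b a b a) - trace(b a b) = x*z^2 - y*z - x
trace(a b a^2 b^2) = trace(b) trace(a b a^2 b) - trace(a b a^2) = x*y*z^2 - x^2*z - y^2*z + z
trace(a^2 b^3 a b) = trace(b) trace(a b a^2 b^2) - trace(a b a^2 b) = x*y^2*z^2 - x^2*y*z - y^3*z - x*z^2 + 2*y*z + x
trace(b^3 a b^-1 a^2) = trace(a^2 b^3 a) trace(b) - trace(a^2 b^3 a b) = x^2*y^3*z - x^3*y^2 - x*y^4 - x*y^2*z^2 + 4*x*y^2 + x*z^2 - y*z - x
trace(a b^4 a) = trace(b) trace(a^2 b^3) - trace(a^2 b^2) = x*y^3*z - x^2*y^2 - y^4 - 2*x*y*z + x^2 + 4*y^2 - 2
trace(a b^4 a b) = trace(b) trace(b^2 a b a b) - trace(b^2 a b a) = y^3*z^2 - x*y^2*z - y^3 - 2*y*z^2 + x*z + 3*y
so trace(b^3 a b^-1 a b) = trace(a b^4 a) trace(b) - trace(a b^4 a b) = x*y^4*z - x^2*y^3 - y^5 - y^3*z^2 - x*y^2*z + x^2*y + 5*y^3 + 2*y*z^2 - x*z - 5*y
assemble the triple (trace(r) - 2; trace(r a) - x; trace(r b) - y)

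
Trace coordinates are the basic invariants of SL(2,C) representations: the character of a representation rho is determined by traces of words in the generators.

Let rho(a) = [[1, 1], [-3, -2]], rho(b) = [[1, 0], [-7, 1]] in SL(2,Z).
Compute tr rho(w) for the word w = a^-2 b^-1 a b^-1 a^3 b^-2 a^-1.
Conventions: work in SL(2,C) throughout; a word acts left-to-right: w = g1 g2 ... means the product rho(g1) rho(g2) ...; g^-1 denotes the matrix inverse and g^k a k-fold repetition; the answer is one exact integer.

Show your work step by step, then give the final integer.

27

rho(a^-1) = [[-2, -1], [3, 1]]
... * rho(a^-1) = [[-2, -1], [3, 1]]  ->  [[1, 1], [-3, -2]]
... * rho(b^-1) = [[1, 0], [7, 1]]  ->  [[8, 1], [-17, -2]]
... * rho(a) = [[1, 1], [-3, -2]]  ->  [[5, 6], [-11, -13]]
... * rho(b^-1) = [[1, 0], [7, 1]]  ->  [[47, 6], [-102, -13]]
... * rho(a) = [[1, 1], [-3, -2]]  ->  [[29, 35], [-63, -76]]
... * rho(a) = [[1, 1], [-3, -2]]  ->  [[-76, -41], [165, 89]]
... * rho(a) = [[1, 1], [-3, -2]]  ->  [[47, 6], [-102, -13]]
... * rho(b^-1) = [[1, 0], [7, 1]]  ->  [[89, 6], [-193, -13]]
... * rho(b^-1) = [[1, 0], [7, 1]]  ->  [[131, 6], [-284, -13]]
... * rho(a^-1) = [[-2, -1], [3, 1]]  ->  [[-244, -125], [529, 271]]
tr = -244 + 271 = 27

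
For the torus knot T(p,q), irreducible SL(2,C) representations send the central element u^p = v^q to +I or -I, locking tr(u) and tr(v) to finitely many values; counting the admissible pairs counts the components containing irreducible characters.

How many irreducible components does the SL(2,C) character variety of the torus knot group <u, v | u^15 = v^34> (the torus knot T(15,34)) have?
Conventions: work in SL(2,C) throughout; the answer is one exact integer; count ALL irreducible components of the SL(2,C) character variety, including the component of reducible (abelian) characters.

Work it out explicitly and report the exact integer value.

For T(15,34): irreducibility forces the central element u^15 = v^34 to one of +I, -I.
This locks tr(u) to 2*cos(pi*alpha/15), alpha in 1..14, and tr(v) to 2*cos(pi*beta/34), beta in 1..33, on each component of irreducible characters.
The two central values (-1)^alpha I and (-1)^beta I must be the same matrix, so alpha and beta share a parity.
Counting: 7 odd alphas x 17 odd betas + 7 even alphas x 16 even betas = 119 + 112 = 231.
components with irreducible characters: 231; plus the single component of reducible (abelian) characters: total 232.

232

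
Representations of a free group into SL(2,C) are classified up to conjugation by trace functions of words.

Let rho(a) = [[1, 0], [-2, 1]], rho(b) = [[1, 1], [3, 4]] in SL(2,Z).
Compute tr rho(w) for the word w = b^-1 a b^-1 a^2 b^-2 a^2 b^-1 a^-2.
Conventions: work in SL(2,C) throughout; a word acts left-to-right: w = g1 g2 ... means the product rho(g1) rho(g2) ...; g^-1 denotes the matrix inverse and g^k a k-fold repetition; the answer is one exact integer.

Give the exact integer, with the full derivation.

rho(b^-1) = [[4, -1], [-3, 1]]
... * rho(a) = [[1, 0], [-2, 1]]  ->  [[6, -1], [-5, 1]]
... * rho(b^-1) = [[4, -1], [-3, 1]]  ->  [[27, -7], [-23, 6]]
... * rho(a) = [[1, 0], [-2, 1]]  ->  [[41, -7], [-35, 6]]
... * rho(a) = [[1, 0], [-2, 1]]  ->  [[55, -7], [-47, 6]]
... * rho(b^-1) = [[4, -1], [-3, 1]]  ->  [[241, -62], [-206, 53]]
... * rho(b^-1) = [[4, -1], [-3, 1]]  ->  [[1150, -303], [-983, 259]]
... * rho(a) = [[1, 0], [-2, 1]]  ->  [[1756, -303], [-1501, 259]]
... * rho(a) = [[1, 0], [-2, 1]]  ->  [[2362, -303], [-2019, 259]]
... * rho(b^-1) = [[4, -1], [-3, 1]]  ->  [[10357, -2665], [-8853, 2278]]
... * rho(a^-1) = [[1, 0], [2, 1]]  ->  [[5027, -2665], [-4297, 2278]]
... * rho(a^-1) = [[1, 0], [2, 1]]  ->  [[-303, -2665], [259, 2278]]
tr = -303 + 2278 = 1975

1975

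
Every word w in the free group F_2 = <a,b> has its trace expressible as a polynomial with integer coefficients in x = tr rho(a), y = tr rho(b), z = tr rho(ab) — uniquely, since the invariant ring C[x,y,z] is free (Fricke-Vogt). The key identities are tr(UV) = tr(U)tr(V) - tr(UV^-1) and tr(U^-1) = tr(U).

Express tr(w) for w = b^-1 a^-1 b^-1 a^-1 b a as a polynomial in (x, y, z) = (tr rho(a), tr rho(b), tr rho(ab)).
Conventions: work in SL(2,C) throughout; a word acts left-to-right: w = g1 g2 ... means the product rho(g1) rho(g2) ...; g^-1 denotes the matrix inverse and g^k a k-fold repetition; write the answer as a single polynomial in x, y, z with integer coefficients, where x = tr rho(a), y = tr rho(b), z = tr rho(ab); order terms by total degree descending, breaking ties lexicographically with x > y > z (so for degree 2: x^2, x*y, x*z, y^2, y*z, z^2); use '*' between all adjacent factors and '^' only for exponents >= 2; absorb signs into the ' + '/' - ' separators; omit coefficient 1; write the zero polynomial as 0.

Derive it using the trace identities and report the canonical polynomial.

-x*y*z^2 + x^2*z + y^2*z + z^3 - 3*z

tr(a^-1) = tr(a) = x
tr(a b a) = tr(a) tr(b a) - tr(b) = x*z - y
tr(b a b a) = tr(a b) tr(a b) - tr(1) = z^2 - 2
tr(b a b) = tr(b) tr(a b) - tr(a) = y*z - x
tr(a b a b a) = tr(a) tr(b a b a) - tr(b a b) = x*z^2 - y*z - x
tr(a b a b a b) = tr(b a b a) tr(b a) - tr(a b) = z^3 - 3*z
tr(b^-1 a b a b a) = tr(a b a b a) tr(b) - tr(a b a b a b) = x*y*z^2 - y^2*z - z^3 - x*y + 3*z
tr(b a b a^-1 b^-1 a) = tr(b^-1 a b a b) tr(a) - tr(b^-1 a b a b a) = -x*y*z^2 + x^2*z + y^2*z + z^3 - 3*z
tr(a^-1 b^-1 a^-1 b a b) = tr(b a b a^-1 b^-1) tr(a) - tr(b a b a^-1 b^-1 a) = x*y*z^2 - x^2*z - y^2*z - z^3 + x*y + 3*z
tr(b^-1 a^-1 b^-1 a^-1 b a) = tr(a^-1 b^-1 a^-1 b a) tr(b) - tr(a^-1 b^-1 a^-1 b a b) = -x*y*z^2 + x^2*z + y^2*z + z^3 - 3*z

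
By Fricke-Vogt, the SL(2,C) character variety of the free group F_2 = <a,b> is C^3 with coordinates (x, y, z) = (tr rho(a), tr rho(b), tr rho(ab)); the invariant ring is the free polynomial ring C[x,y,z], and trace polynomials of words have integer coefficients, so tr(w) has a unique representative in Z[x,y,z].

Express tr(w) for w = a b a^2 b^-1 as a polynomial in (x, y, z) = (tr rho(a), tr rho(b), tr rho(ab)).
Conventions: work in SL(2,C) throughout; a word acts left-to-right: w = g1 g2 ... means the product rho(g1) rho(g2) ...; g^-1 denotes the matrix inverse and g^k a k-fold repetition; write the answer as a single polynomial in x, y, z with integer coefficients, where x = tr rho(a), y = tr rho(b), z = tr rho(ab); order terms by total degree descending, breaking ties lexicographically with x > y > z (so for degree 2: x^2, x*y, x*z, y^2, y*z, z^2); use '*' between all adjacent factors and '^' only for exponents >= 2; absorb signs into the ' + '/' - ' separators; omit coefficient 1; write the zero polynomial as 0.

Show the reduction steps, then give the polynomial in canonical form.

tr(b a^2) = tr(a) * tr(b a) - tr(b) = x*z - y
next, tr(a b a^2) = tr(a) * tr(b a^2) - tr(b a) = x^2*z - x*y - z
next, tr(b a b a) = tr(b a) * tr(b a) - tr(1) = z^2 - 2
and tr(b a b) = tr(b) * tr(a b) - tr(a) = y*z - x
tr(a b a^2 b) = tr(a) * tr(b a b a) - tr(b a b) = x*z^2 - y*z - x
tr(a b a^2 b^-1) = tr(a b a^2) * tr(b) - tr(a b a^2 b) = x^2*y*z - x*y^2 - x*z^2 + x

x^2*y*z - x*y^2 - x*z^2 + x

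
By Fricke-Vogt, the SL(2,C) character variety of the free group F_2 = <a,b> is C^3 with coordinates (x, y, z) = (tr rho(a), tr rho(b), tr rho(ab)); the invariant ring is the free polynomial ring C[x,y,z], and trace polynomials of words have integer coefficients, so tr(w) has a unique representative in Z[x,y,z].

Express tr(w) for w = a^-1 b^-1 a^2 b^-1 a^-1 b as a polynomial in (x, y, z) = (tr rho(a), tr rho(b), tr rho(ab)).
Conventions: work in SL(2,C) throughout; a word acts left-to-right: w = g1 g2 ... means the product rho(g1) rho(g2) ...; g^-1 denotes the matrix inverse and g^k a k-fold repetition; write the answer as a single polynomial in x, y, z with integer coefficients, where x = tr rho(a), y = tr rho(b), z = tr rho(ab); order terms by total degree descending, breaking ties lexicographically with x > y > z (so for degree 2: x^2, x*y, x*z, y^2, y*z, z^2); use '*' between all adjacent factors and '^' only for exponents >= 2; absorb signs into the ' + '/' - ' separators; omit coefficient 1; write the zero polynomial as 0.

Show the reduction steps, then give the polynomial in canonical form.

x^3*y^2*z - x^4*y - x^2*y^3 - 2*x^2*y*z^2 + x^3*z + x*z^3 + 5*x^2*y + y^3 + y*z^2 - 4*x*z - 3*y

trace(b a b) = trace(b) * trace(a b) - trace(a) = y*z - x
trace(b a b a) = trace(a b) * trace(a b) - trace(1)   [split at repeated a] = z^2 - 2
trace(a^-1 b a b) = trace(b a b) * trace(a) - trace(b a b a) = x*y*z - x^2 - z^2 + 2
trace(a b^-1 a^-1 b) = trace(a^-1 b a) * trace(b) - trace(a^-1 b a b) = -x*y*z + x^2 + y^2 + z^2 - 2
trace(a^2 b) = trace(a) * trace(b a) - trace(b) = x*z - y
trace(a^2) = trace(a) * trace(a) - trace(1) = x^2 - 2
trace(b^2 a^2) = trace(b) * trace(a^2 b) - trace(a^2) = x*y*z - x^2 - y^2 + 2
trace(b a^3 b) = trace(a) * trace(b^2 a^2) - trace(b^2 a) = x^2*y*z - x^3 - x*y^2 - y*z + 3*x
trace(b a b a^2) = trace(a) * trace(b a b a) - trace(b a b) = x*z^2 - y*z - x
trace(b a^3 b a) = trace(a) * trace(b a b a^2) - trace(b a b a) = x^2*z^2 - x*y*z - x^2 - z^2 + 2
trace(a b a^-1 b a^2) = trace(b a^3 b) * trace(a) - trace(b a^3 b a) = x^3*y*z - x^4 - x^2*y^2 - x^2*z^2 + 4*x^2 + z^2 - 2
trace(a^2 b a) = trace(a) * trace(b a^2) - trace(b a) = x^2*z - x*y - z
trace(b a^2 b a b) = trace(b) * trace(a^2 b a b) - trace(a^2 b a) = x*y*z^2 - x^2*z - y^2*z + z
trace(b a b a b a) = trace(a b a b) * trace(a b) - trace(b a)   [split at repeated a] = z^3 - 3*z
trace(b a b a b) = trace(b) * trace(a b a b) - trace(a b a) = y*z^2 - x*z - y
trace(b a^2 b a b a) = trace(a) * trace(b a b a b a) - trace(b a b a b) = x*z^3 - y*z^2 - 2*x*z + y
trace(a b a^-1 b a^2 b) = trace(b a^2 b a b) * trace(a) - trace(b a^2 b a b a) = x^2*y*z^2 - x^3*z - x*y^2*z - x*z^3 + y*z^2 + 3*x*z - y
trace(b a^-1 b a^2 b^-1 a) = trace(a b a^-1 b a^2) * trace(b) - trace(a b a^-1 b a^2 b) = x^3*y^2*z - x^4*y - x^2*y^3 - 2*x^2*y*z^2 + x^3*z + x*y^2*z + x*z^3 + 4*x^2*y - 3*x*z - y
trace(a^2 b^-1 a^-1 b a^-1 b) = trace(b a^-1 b a^2 b^-1) * trace(a) - trace(b a^-1 b a^2 b^-1 a) = -x^3*y^2*z + x^4*y + x^2*y^3 + 2*x^2*y*z^2 - x^3*z - x*y^2*z - x*z^3 - 4*x^2*y + 4*x*z + y
trace(a^-1 b^-1 a^2 b^-1 a^-1 b) = trace(a^2 b^-1 a^-1 b a^-1) * trace(b) - trace(a^2 b^-1 a^-1 b a^-1 b) = x^3*y^2*z - x^4*y - x^2*y^3 - 2*x^2*y*z^2 + x^3*z + x*z^3 + 5*x^2*y + y^3 + y*z^2 - 4*x*z - 3*y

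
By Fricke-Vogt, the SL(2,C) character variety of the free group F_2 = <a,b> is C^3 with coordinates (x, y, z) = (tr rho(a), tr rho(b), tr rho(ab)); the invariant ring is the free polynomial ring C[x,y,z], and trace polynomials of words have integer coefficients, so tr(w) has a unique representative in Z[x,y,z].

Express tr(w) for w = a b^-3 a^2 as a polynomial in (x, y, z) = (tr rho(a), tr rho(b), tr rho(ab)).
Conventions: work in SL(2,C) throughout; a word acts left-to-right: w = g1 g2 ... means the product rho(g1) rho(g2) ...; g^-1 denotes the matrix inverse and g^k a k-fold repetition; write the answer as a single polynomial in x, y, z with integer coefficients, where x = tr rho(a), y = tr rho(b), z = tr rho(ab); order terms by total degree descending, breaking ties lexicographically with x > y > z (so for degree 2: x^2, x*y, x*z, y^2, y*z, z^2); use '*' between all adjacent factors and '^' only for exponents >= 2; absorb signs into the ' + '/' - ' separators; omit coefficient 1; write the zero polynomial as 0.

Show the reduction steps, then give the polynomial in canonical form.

use: tr(a^2) = tr(a) * tr(a) - tr(1) = x^2 - 2
tr(a^3) = tr(a) * tr(a^2) - tr(a) = x^3 - 3*x
use: tr(b a^2) = tr(a) * tr(b a) - tr(b) = x*z - y
use: tr(a^3 b) = tr(a) * tr(b a^2) - tr(b a) = x^2*z - x*y - z
tr(a^3 b^-1) = tr(a^3) * tr(b) - tr(a^3 b) = x^3*y - x^2*z - 2*x*y + z
apply: tr(a^3 b^-2) = tr(a^3 b^-1) * tr(b) - tr(a^3) = x^3*y^2 - x^2*y*z - x^3 - 2*x*y^2 + y*z + 3*x
tr(a b^-3 a^2) = tr(a^3 b^-2) * tr(b) - tr(a^3 b^-1) = x^3*y^3 - x^2*y^2*z - 2*x^3*y - 2*x*y^3 + x^2*z + y^2*z + 5*x*y - z

x^3*y^3 - x^2*y^2*z - 2*x^3*y - 2*x*y^3 + x^2*z + y^2*z + 5*x*y - z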